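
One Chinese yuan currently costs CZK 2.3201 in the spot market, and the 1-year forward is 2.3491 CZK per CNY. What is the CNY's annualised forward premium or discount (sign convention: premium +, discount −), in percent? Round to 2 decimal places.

T = 1 year.
CNY trades forward at +1.24995% vs spot over the period.
Per annum: 0.0124995 / 1 = 0.012500 = 1.25%.

+1.25%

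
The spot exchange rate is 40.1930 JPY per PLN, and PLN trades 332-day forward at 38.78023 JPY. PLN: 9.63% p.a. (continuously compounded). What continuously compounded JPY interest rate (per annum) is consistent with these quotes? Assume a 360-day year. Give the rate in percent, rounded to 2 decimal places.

5.75%

T = 332/360 years.
CIP gives F = S · g_JPY/g_PLN, so g_JPY/g_PLN = 38.78023/40.193 = 0.9648503.
The PLN side grows by e^(0.0963×332/360) = 1.092873.
So the JPY growth factor = 1.0544588.
r = ln(1.0544588)/(332/360) = 0.057500 → 5.75%.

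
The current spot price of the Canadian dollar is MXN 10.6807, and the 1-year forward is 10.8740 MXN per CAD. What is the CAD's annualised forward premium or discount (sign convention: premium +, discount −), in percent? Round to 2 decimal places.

+1.81%

T = 1 year.
Period premium: (10.8740 − 10.6807)/10.6807 = 0.0180981.
×(1/T) gives 1.81% p.a.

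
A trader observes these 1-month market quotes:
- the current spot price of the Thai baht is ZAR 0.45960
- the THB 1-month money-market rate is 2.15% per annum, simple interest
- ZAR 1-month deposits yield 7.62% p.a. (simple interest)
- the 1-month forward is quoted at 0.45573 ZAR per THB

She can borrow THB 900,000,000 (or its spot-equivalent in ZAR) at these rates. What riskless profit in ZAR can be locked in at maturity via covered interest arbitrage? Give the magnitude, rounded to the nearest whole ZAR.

ZAR 5,374,749

T = 1/12 years.
Route A — deposit THB, sell forward: 900,000,000 × 1.00179166667 × 0.45573 = ZAR 410,891,864.63.
Route B — convert at spot, deposit ZAR: 900,000,000 × 0.45960 × 1.006350 = ZAR 416,266,614.00.
The quoted forward undervalues THB, so borrow THB, convert to ZAR at spot, deposit the ZAR at 7.62%, and buy THB forward at 0.45573 to cover the loan.
Profit = 416,266,614.00 − 410,891,864.63 = ZAR 5,374,749.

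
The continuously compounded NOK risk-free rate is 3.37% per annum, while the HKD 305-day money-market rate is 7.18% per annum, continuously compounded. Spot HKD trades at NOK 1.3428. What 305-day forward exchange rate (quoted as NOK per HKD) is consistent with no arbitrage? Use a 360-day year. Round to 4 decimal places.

T = 305/360 years.
Growth of 1 NOK over T: e^(0.0337×305/360) = 1.0289629.
HKD accumulates by e^(0.0718×305/360) = 1.0627188.
CIP: F = S · (grow NOK)/(grow HKD) = 1.3428 × 1.0289629/1.0627188 = 1.300148 NOK per HKD.

1.3001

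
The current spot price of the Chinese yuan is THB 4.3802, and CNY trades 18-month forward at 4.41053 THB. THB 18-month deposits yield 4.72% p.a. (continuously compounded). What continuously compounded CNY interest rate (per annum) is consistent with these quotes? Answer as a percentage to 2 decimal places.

T = 18/12 years.
CIP gives F = S · g_THB/g_CNY, so g_THB/g_CNY = 4.41053/4.3802 = 1.0069243.
The THB side grows by e^(0.0472×18/12) = 1.0733665.
That pins the CNY growth at 1.0659853.
Take logs: ln 1.0659853 / (18/12) = 0.042600, so 4.26%.

4.26%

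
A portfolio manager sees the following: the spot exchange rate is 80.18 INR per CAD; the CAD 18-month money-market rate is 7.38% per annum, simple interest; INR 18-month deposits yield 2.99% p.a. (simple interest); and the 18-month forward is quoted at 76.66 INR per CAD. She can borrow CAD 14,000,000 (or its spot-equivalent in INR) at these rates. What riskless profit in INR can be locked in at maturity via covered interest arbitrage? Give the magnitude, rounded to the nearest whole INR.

T = 18/12 years.
Keep in CAD, deliver into the forward: 14,000,000·1.110700·76.66 = INR 1,192,047,668.00.
Swap to INR now, deposit: 14,000,000·80.18·1.044850 = INR 1,172,865,022.00.
The quoted forward overvalues CAD, so borrow INR, buy CAD at spot, deposit the CAD at 7.38%, and sell the proceeds forward at 76.66.
Arbitrage profit = |1,192,047,668.00 − 1,172,865,022.00| = INR 19,182,646.

INR 19,182,646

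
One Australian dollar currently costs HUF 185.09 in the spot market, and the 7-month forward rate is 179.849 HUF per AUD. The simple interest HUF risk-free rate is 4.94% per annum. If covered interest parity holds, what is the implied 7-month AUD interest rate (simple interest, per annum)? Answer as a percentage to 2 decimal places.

10.08%

T = 7/12 years.
F/S = 179.849/185.09 = 0.9716840 = (growth of HUF) / (growth of AUD).
HUF growth factor: 1 + 0.0494×7/12 = 1.0288167.
That pins the AUD growth at 1.0587976.
r = (1.0587976 − 1)/(7/12) = 0.100796 → 10.08%.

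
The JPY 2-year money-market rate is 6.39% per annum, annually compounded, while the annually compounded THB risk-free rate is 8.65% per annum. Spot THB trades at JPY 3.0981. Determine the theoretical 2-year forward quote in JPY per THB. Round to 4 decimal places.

T = 2 years.
Growth of 1 JPY over T: (1 + 0.0639)^2 = 1.1318832.
THB accumulates by (1 + 0.0865)^2 = 1.1804823.
So F = 3.0981 × 1.1318832 / 1.1804823 = 2.970555 (JPY/THB).

2.9706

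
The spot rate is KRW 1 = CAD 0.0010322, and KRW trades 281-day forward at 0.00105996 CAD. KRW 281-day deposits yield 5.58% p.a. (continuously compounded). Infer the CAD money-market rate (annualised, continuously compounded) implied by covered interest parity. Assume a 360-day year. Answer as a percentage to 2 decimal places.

8.98%

T = 281/360 years.
CIP gives F = S · g_CAD/g_KRW, so g_CAD/g_KRW = 0.00105996/0.0010322 = 1.0268940.
KRW growth factor: e^(0.0558×281/360) = 1.0445174.
Hence g_CAD = 1.0726087.
Take logs: ln 1.0726087 / (281/360) = 0.089800, so 8.98%.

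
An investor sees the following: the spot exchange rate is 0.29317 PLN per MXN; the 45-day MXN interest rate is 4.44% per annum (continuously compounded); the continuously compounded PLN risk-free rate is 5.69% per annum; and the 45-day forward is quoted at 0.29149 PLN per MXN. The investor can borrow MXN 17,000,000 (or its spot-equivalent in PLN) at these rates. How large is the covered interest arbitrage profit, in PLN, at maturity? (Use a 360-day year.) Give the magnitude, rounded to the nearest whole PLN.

T = 45/360 years.
Route A — deposit MXN, sell forward: 17,000,000 × 1.00556543 × 0.29149 = PLN 4,982,908.54.
Route B — convert at spot, deposit PLN: 17,000,000 × 0.29317 × 1.007137854 = PLN 5,019,464.28.
The quoted forward undervalues MXN, so borrow MXN, convert to PLN at spot, deposit the PLN at 5.69%, and buy MXN forward at 0.29149 to cover the loan.
Profit = 5,019,464.28 − 4,982,908.54 = PLN 36,556.

PLN 36,556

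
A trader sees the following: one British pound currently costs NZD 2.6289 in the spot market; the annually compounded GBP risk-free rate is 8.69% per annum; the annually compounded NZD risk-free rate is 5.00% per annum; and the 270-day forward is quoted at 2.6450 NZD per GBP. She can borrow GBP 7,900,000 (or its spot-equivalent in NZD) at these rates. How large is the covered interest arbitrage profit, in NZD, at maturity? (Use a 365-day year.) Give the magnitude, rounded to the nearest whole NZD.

NZD 692,490

T = 270/365 years.
Keep in GBP, deliver into the forward: 7,900,000·1.0635805354·2.6450 = NZD 22,224,047.08.
Swap to NZD now, deposit: 7,900,000·2.6289·1.0367505538 = NZD 21,531,556.89.
The quoted forward overvalues GBP, so borrow NZD, buy GBP at spot, deposit the GBP at 8.69%, and sell the proceeds forward at 2.6450.
Profit = 22,224,047.08 − 21,531,556.89 = NZD 692,490.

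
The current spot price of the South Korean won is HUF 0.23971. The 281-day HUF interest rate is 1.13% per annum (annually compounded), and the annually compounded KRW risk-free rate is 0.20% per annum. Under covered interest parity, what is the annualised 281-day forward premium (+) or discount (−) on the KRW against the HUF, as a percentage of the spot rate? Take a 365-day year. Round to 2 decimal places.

+0.93%

T = 281/365 years.
No-arbitrage forward: 0.23971 × 1.0086882 / 1.0015394 = 0.24142100 HUF/KRW.
(F − S)/S ÷ T = (0.24142100 − 0.23971)/0.23971/(281/365) = 0.009272 → 0.93%.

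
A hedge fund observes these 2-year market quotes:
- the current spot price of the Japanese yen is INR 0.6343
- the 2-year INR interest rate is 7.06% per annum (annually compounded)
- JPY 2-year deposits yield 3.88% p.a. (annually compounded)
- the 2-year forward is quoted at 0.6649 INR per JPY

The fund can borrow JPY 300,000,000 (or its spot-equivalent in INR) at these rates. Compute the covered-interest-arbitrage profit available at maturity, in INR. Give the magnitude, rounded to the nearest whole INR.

INR 2,858,260

T = 2 years.
Invest the JPY and cover forward: 300,000,000 × 1.07910544 × 0.6649 = INR 215,249,162.12.
Convert at spot and invest in INR: 300,000,000 × 0.6343 × 1.14618436 = INR 218,107,421.86.
The quoted forward undervalues JPY, so borrow JPY, convert to INR at spot, deposit the INR at 7.06%, and buy JPY forward at 0.6649 to cover the loan.
Arbitrage profit = |215,249,162.12 − 218,107,421.86| = INR 2,858,260.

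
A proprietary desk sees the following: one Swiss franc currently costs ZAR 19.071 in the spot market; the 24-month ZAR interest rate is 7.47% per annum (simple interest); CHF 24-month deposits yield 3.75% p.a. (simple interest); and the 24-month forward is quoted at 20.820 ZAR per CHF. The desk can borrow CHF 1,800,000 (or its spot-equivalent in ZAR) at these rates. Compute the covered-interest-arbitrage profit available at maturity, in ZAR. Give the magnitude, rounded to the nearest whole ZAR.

ZAR 830,327

T = 2 years.
Invest the CHF and cover forward: 1,800,000 × 1.075000 × 20.820 = ZAR 40,286,700.00.
Convert at spot and invest in ZAR: 1,800,000 × 19.071 × 1.149400 = ZAR 39,456,373.32.
The quoted forward overvalues CHF, so borrow ZAR, buy CHF at spot, deposit the CHF at 3.75%, and sell the proceeds forward at 20.820.
Arbitrage profit = |40,286,700.00 − 39,456,373.32| = ZAR 830,327.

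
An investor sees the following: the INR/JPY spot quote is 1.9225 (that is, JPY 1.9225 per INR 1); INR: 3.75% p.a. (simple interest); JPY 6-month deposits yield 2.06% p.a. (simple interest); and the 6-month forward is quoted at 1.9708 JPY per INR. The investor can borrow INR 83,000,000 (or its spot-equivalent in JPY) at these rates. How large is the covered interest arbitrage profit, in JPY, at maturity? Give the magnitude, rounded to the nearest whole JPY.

T = 6/12 years.
Invest the INR and cover forward: 83,000,000 × 1.018750 × 1.9708 = JPY 166,643,457.50.
Convert at spot and invest in JPY: 83,000,000 × 1.9225 × 1.010300 = JPY 161,211,045.25.
The quoted forward overvalues INR, so borrow JPY, buy INR at spot, deposit the INR at 3.75%, and sell the proceeds forward at 1.9708.
The gap between the two covered legs is JPY 5,432,412.

JPY 5,432,412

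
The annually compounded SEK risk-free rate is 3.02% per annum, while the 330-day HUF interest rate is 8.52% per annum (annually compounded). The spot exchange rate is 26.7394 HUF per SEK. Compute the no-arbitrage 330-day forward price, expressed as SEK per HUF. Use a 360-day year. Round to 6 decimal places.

0.035657

T = 330/360 years.
HUF accumulates by (1 + 0.0852)^(330/360) = 1.0778309.
SEK accumulates by (1 + 0.0302)^(330/360) = 1.0276489.
So F = 26.7394 × 1.0778309 / 1.0276489 = 28.04513 (HUF/SEK).
Invert for SEK per HUF: 1 / 28.04513 = 0.035657.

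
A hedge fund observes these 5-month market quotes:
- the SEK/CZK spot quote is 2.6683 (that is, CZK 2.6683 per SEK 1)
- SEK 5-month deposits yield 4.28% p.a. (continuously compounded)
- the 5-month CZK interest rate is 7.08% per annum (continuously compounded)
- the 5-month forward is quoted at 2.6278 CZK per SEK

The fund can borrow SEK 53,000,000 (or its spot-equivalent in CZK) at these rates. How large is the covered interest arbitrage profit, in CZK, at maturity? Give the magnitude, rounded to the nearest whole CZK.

CZK 3,874,544

T = 5/12 years.
Keep in SEK, deliver into the forward: 53,000,000·1.0179932967·2.6278 = CZK 141,779,387.61.
Swap to CZK now, deposit: 53,000,000·2.6683·1.02993943547 = CZK 145,653,931.97.
The quoted forward undervalues SEK, so borrow SEK, convert to CZK at spot, deposit the CZK at 7.08%, and buy SEK forward at 2.6278 to cover the loan.
Profit = 145,653,931.97 − 141,779,387.61 = CZK 3,874,544.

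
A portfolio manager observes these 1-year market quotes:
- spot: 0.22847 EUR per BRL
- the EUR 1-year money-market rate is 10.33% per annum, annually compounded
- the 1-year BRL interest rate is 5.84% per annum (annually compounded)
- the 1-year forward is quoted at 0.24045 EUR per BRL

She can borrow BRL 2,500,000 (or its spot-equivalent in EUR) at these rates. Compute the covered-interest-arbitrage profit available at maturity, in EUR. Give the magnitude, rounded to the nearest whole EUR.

T = 1 year.
Invest the BRL and cover forward: 2,500,000 × 1.058400 × 0.24045 = EUR 636,230.70.
Convert at spot and invest in EUR: 2,500,000 × 0.22847 × 1.103300 = EUR 630,177.38.
The quoted forward overvalues BRL, so borrow EUR, buy BRL at spot, deposit the BRL at 5.84%, and sell the proceeds forward at 0.24045.
Arbitrage profit = |636,230.70 − 630,177.38| = EUR 6,053.

EUR 6,053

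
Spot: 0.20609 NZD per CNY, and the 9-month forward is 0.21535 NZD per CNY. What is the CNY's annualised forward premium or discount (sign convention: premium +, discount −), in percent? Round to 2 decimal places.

T = 9/12 years.
(F − S)/S = (0.21535 − 0.20609)/0.20609 = 0.0449318.
Per annum: 0.0449318 / (9/12) = 0.059909 = 5.99%.

+5.99%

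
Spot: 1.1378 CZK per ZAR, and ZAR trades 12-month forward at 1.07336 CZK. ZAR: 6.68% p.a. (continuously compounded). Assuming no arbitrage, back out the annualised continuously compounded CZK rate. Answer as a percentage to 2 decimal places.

0.85%

T = 1 year.
By CIP, F/S equals the CZK-to-ZAR growth ratio: 1.07336/1.1378 = 0.9433644.
The ZAR side grows by e^(0.0668×1) = 1.0690816.
So the CZK growth factor = 1.0085335.
r = ln(1.0085335)/1 = 0.008497 → 0.85%.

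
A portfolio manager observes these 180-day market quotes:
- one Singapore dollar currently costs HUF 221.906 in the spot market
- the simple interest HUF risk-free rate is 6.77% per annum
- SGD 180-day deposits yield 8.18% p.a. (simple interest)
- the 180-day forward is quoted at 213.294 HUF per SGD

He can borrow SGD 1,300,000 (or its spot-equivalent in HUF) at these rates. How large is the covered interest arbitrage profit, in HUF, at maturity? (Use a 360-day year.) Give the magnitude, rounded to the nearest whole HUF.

T = 180/360 years.
Route A — deposit SGD, sell forward: 1,300,000 × 1.040900 × 213.294 = HUF 288,623,041.98.
Route B — convert at spot, deposit HUF: 1,300,000 × 221.906 × 1.033850 = HUF 298,242,773.53.
The quoted forward undervalues SGD, so borrow SGD, convert to HUF at spot, deposit the HUF at 6.77%, and buy SGD forward at 213.294 to cover the loan.
Arbitrage profit = |288,623,041.98 − 298,242,773.53| = HUF 9,619,732.

HUF 9,619,732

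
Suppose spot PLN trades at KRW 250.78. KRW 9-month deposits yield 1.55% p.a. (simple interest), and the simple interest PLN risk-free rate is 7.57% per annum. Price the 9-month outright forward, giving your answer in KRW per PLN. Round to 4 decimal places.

240.0656

T = 9/12 years.
Growth of 1 KRW over T: 1 + 0.0155×9/12 = 1.011625.
Growth of 1 PLN over T: 1 + 0.0757×9/12 = 1.056775.
So F = 250.78 × 1.011625 / 1.056775 = 240.065593 (KRW/PLN).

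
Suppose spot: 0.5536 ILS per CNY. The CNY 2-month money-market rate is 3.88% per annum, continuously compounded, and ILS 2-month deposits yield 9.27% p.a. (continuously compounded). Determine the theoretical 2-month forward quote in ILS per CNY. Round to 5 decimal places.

0.55860

T = 2/12 years.
ILS growth factor: e^(0.0927×2/12) = 1.015570.
Growth of 1 CNY over T: e^(0.0388×2/12) = 1.0064876.
CIP: F = S · (grow ILS)/(grow CNY) = 0.5536 × 1.015570/1.0064876 = 0.5585956 ILS per CNY.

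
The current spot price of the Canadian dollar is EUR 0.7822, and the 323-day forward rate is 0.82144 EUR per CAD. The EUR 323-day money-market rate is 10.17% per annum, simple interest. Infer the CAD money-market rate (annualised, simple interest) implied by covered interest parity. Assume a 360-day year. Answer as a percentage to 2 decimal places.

4.36%

T = 323/360 years.
By CIP, F/S equals the EUR-to-CAD growth ratio: 0.82144/0.7822 = 1.0501662.
The EUR side grows by 1 + 0.1017×323/360 = 1.0912475.
So the CAD growth factor = 1.0391189.
r = (1.0391189 − 1)/(323/360) = 0.043600 → 4.36%.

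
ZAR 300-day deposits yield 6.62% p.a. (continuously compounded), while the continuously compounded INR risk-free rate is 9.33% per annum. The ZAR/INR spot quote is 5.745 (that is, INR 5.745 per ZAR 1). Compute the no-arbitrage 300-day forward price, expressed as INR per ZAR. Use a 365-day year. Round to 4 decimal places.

5.8744

T = 300/365 years.
Growth of 1 INR over T: e^(0.0933×300/365) = 1.0797018.
ZAR growth factor: e^(0.0662×300/365) = 1.0559185.
So F = 5.745 × 1.0797018 / 1.0559185 = 5.874399 (INR/ZAR).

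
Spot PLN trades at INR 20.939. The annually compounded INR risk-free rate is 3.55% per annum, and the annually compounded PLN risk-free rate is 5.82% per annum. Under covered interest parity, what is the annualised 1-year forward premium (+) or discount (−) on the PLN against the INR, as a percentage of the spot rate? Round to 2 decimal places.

T = 1 year.
F = S · g_INR/g_PLN = 20.939 × 1.035500/1.058200 = 20.489827.
(F − S)/S ÷ T = (20.489827 − 20.939)/20.939/1 = -0.021452 → -2.15%.

-2.15%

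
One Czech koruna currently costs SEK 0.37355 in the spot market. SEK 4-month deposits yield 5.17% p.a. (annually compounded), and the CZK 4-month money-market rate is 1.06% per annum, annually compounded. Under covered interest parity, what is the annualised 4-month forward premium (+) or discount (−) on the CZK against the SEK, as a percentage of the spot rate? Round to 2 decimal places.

+4.01%

T = 4/12 years.
F = S · g_SEK/g_CZK = 0.37355 × 1.0169446/1.0035209 = 0.37854683.
Annualised premium = (F − S)/S × (1/T) = (0.37854683 − 0.37355)/0.37355 ÷ (4/12) = 4.01%.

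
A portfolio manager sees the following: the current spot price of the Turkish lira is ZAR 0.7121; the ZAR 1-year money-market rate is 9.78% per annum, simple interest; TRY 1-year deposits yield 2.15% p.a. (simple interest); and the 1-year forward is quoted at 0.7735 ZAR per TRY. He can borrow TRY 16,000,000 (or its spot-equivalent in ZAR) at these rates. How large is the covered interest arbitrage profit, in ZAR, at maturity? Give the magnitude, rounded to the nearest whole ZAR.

ZAR 134,190

T = 1 year.
Route A — deposit TRY, sell forward: 16,000,000 × 1.021500 × 0.7735 = ZAR 12,642,084.00.
Route B — convert at spot, deposit ZAR: 16,000,000 × 0.7121 × 1.097800 = ZAR 12,507,894.08.
The quoted forward overvalues TRY, so borrow ZAR, buy TRY at spot, deposit the TRY at 2.15%, and sell the proceeds forward at 0.7735.
Profit = 12,642,084.00 − 12,507,894.08 = ZAR 134,190.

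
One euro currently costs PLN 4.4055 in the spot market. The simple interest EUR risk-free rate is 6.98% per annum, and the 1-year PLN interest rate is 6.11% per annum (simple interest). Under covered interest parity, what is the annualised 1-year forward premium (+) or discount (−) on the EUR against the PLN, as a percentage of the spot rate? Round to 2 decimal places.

-0.81%

T = 1 year.
F = S · g_PLN/g_EUR = 4.4055 × 1.061100/1.069800 = 4.3696729.
Annualised premium = (F − S)/S × (1/T) = (4.3696729 − 4.4055)/4.4055 ÷ 1 = -0.81%.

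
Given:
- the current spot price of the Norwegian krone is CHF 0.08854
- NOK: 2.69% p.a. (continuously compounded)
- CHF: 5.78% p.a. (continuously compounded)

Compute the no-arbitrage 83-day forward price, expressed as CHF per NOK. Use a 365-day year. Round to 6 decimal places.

0.089164

T = 83/365 years.
CHF growth factor: e^(0.0578×83/365) = 1.0132303.
NOK growth factor: e^(0.0269×83/365) = 1.0061357.
CIP: F = S · (grow CHF)/(grow NOK) = 0.08854 × 1.0132303/1.0061357 = 0.08916433 CHF per NOK.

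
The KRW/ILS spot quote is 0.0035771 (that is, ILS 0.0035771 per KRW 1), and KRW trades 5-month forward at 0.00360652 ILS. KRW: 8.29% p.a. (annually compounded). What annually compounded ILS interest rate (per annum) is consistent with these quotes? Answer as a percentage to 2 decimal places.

10.44%

T = 5/12 years.
CIP gives F = S · g_ILS/g_KRW, so g_ILS/g_KRW = 0.00360652/0.0035771 = 1.0082245.
The KRW side grows by (1 + 0.0829)^(5/12) = 1.0337412.
Hence g_ILS = 1.0422432.
r = 1.0422432^(12/5) − 1 = 0.104398 → 10.44%.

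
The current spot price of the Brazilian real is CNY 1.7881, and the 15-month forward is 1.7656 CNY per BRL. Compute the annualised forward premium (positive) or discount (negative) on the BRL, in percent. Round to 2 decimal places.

T = 15/12 years.
(F − S)/S = (1.7656 − 1.7881)/1.7881 = -0.0125832.
×(1/T) gives -1.01% p.a.

-1.01%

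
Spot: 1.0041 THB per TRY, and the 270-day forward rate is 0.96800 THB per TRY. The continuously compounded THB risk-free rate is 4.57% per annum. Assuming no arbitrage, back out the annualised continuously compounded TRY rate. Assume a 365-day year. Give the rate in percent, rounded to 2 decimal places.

T = 270/365 years.
By CIP, F/S equals the THB-to-TRY growth ratio: 0.968/1.0041 = 0.9640474.
THB growth factor: e^(0.0457×270/365) = 1.0343834.
So the TRY growth factor = 1.0729591.
r = ln(1.0729591)/(270/365) = 0.095198 → 9.52%.

9.52%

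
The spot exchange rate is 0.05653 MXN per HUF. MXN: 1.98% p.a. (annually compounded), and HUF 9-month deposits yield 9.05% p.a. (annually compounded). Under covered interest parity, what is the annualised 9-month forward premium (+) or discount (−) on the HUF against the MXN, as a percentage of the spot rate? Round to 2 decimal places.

-6.54%

T = 9/12 years.
F = S · g_MXN/g_HUF = 0.05653 × 1.0148135/1.0671347 = 0.05375836.
Annualised premium = (F − S)/S × (1/T) = (0.05375836 − 0.05653)/0.05653 ÷ (9/12) = -6.54%.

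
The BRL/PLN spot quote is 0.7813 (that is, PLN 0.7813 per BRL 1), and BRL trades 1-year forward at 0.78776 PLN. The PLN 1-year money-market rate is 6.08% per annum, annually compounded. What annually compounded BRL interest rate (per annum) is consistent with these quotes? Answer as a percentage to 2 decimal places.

T = 1 year.
By CIP, F/S equals the PLN-to-BRL growth ratio: 0.78776/0.7813 = 1.0082683.
PLN growth factor: (1 + 0.0608)^1 = 1.060800.
Hence g_BRL = 1.0521009.
r = 1.0521009^(1/1) − 1 = 0.052101 → 5.21%.

5.21%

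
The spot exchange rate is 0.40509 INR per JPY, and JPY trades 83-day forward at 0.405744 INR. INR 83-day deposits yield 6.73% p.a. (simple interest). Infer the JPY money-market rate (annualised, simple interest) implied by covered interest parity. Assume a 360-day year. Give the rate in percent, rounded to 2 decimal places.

T = 83/360 years.
CIP gives F = S · g_INR/g_JPY, so g_INR/g_JPY = 0.405744/0.40509 = 1.0016145.
The INR side grows by 1 + 0.0673×83/360 = 1.0155164.
So the JPY growth factor = 1.0138795.
r = (1.0138795 − 1)/(83/360) = 0.060200 → 6.02%.

6.02%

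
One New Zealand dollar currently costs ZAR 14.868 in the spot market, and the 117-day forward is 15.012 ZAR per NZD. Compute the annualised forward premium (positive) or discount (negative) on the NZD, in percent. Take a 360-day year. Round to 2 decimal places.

T = 117/360 years.
NZD trades forward at +0.96852% vs spot over the period.
×(1/T) gives 2.98% p.a.

+2.98%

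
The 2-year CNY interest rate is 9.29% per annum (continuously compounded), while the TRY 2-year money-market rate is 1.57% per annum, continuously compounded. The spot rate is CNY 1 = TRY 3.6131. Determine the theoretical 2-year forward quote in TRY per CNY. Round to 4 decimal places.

T = 2 years.
TRY growth factor: e^(0.0157×2) = 1.0318982.
CNY accumulates by e^(0.0929×2) = 1.2041814.
Forward (TRY per CNY) = 3.6131 × 1.0318982 / 1.2041814 = 3.096171.

3.0962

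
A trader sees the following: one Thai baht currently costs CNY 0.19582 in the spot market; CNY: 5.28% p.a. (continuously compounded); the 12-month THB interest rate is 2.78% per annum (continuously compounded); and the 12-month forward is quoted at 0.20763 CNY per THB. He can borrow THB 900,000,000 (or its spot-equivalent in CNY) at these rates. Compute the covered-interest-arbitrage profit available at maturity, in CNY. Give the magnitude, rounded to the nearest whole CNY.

CNY 6,341,376

T = 1 year.
Invest the THB and cover forward: 900,000,000 × 1.02819002585 × 0.20763 = CNY 192,134,785.56.
Convert at spot and invest in CNY: 900,000,000 × 0.19582 × 1.05421878028 = CNY 185,793,409.40.
The quoted forward overvalues THB, so borrow CNY, buy THB at spot, deposit the THB at 2.78%, and sell the proceeds forward at 0.20763.
The gap between the two covered legs is CNY 6,341,376.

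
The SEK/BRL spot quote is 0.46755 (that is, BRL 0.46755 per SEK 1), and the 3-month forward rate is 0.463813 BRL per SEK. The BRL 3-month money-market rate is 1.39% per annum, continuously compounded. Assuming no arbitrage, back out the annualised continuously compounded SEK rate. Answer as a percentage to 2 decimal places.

4.60%

T = 3/12 years.
By CIP, F/S equals the BRL-to-SEK growth ratio: 0.463813/0.46755 = 0.9920073.
The BRL side grows by e^(0.0139×3/12) = 1.003481.
Hence g_SEK = 1.0115661.
Take logs: ln 1.0115661 / (3/12) = 0.045999, so 4.60%.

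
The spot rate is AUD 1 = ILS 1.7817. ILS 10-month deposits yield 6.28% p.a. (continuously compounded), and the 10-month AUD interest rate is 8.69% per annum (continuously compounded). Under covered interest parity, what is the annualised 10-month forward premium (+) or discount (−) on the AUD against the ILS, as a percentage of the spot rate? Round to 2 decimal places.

-2.39%

T = 10/12 years.
F = S · g_ILS/g_AUD = 1.7817 × 1.0537269/1.0751032 = 1.7462744.
(F − S)/S ÷ T = (1.7462744 − 1.7817)/1.7817/(10/12) = -0.023860 → -2.39%.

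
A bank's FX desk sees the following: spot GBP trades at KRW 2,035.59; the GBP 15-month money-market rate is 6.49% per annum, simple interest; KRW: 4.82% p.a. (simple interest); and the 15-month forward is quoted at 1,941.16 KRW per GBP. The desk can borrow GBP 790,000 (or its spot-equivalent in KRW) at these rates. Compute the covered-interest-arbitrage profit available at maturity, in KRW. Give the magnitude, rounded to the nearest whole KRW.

T = 15/12 years.
Keep in GBP, deliver into the forward: 790,000·1.081125·1941.16 = KRW 1,657,922,917.95.
Swap to KRW now, deposit: 790,000·2035.59·1.060250 = KRW 1,705,005,095.03.
The quoted forward undervalues GBP, so borrow GBP, convert to KRW at spot, deposit the KRW at 4.82%, and buy GBP forward at 1,941.16 to cover the loan.
The gap between the two covered legs is KRW 47,082,177.

KRW 47,082,177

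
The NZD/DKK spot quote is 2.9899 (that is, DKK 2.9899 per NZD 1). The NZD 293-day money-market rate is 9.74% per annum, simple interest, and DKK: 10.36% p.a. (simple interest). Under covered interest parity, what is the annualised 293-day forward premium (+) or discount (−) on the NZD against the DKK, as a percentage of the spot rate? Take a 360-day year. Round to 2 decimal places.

T = 293/360 years.
F = S · g_DKK/g_NZD = 2.9899 × 1.0843189/1.0792728 = 3.0038792.
(F − S)/S ÷ T = (3.0038792 − 2.9899)/2.9899/(293/360) = 0.005745 → 0.57%.

+0.57%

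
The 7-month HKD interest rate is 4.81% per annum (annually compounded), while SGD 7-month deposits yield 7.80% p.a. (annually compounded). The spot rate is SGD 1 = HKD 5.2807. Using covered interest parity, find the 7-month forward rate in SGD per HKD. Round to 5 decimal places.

T = 7/12 years.
HKD growth factor: (1 + 0.0481)^(7/12) = 1.0277834.
SGD growth factor: (1 + 0.0780)^(7/12) = 1.0447866.
Forward (HKD per SGD) = 5.2807 × 1.0277834 / 1.0447866 = 5.194760.
Invert for SGD per HKD: 1 / 5.194760 = 0.19250.

0.19250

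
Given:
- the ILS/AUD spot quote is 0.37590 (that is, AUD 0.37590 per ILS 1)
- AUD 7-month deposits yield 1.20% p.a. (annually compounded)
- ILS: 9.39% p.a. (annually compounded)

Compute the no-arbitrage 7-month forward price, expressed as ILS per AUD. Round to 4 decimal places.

2.7838

T = 7/12 years.
AUD growth factor: (1 + 0.0120)^(7/12) = 1.0069826.
ILS accumulates by (1 + 0.0939)^(7/12) = 1.0537484.
So F = 0.3759 × 1.0069826 / 1.0537484 = 0.3592174 (AUD/ILS).
Quoted the other way: 1/0.3592174 = 2.7838 ILS per AUD.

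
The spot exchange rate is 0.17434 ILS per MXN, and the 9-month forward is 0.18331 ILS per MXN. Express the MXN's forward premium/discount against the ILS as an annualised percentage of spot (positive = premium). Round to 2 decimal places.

T = 9/12 years.
MXN trades forward at +5.14512% vs spot over the period.
×(1/T) gives 6.86% p.a.

+6.86%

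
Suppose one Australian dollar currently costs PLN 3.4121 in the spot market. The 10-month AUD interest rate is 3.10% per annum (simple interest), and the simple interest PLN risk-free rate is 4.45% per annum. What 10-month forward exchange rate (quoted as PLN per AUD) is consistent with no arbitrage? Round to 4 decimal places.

3.4495

T = 10/12 years.
Growth of 1 PLN over T: 1 + 0.0445×10/12 = 1.0370833.
AUD accumulates by 1 + 0.0310×10/12 = 1.0258333.
So F = 3.4121 × 1.0370833 / 1.0258333 = 3.449519 (PLN/AUD).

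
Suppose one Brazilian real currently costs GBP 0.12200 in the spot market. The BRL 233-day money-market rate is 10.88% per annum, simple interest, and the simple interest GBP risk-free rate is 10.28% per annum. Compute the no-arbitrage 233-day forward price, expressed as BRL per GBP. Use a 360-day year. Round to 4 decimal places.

8.2266

T = 233/360 years.
Growth of 1 GBP over T: 1 + 0.1028×233/360 = 1.0665344.
BRL accumulates by 1 + 0.1088×233/360 = 1.0704178.
So F = 0.122 × 1.0665344 / 1.0704178 = 0.1215574 (GBP/BRL).
Quoted the other way: 1/0.1215574 = 8.2266 BRL per GBP.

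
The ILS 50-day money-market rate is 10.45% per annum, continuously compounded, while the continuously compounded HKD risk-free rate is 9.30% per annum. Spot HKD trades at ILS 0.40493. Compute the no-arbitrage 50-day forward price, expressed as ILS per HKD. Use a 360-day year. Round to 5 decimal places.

T = 50/360 years.
ILS growth factor: e^(0.1045×50/360) = 1.0146197.
HKD accumulates by e^(0.0930×50/360) = 1.0130004.
So F = 0.40493 × 1.0146197 / 1.0130004 = 0.4055773 (ILS/HKD).

0.40558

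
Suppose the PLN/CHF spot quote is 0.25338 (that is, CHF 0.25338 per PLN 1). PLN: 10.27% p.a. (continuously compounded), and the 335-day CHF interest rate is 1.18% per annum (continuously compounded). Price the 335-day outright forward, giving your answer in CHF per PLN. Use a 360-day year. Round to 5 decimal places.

0.23283

T = 335/360 years.
Growth of 1 CHF over T: e^(0.0118×335/360) = 1.0110411.
Growth of 1 PLN over T: e^(0.1027×335/360) = 1.1002837.
Forward (CHF per PLN) = 0.25338 × 1.0110411 / 1.1002837 = 0.2328287.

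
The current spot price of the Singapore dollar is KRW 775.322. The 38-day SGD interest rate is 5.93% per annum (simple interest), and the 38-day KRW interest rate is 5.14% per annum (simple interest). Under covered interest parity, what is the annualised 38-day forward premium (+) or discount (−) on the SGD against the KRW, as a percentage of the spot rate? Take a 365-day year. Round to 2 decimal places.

-0.79%

T = 38/365 years.
CIP forward (KRW per SGD) = 775.322 × 1.0053512/1.0061737 = 774.688210.
(F − S)/S ÷ T = (774.688210 − 775.322)/775.322/(38/365) = -0.007852 → -0.79%.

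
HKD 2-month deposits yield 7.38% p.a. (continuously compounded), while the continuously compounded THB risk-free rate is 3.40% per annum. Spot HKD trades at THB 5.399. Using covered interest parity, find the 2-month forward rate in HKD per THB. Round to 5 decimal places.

T = 2/12 years.
THB growth factor: e^(0.0340×2/12) = 1.0056828.
HKD growth factor: e^(0.0738×2/12) = 1.012376.
So F = 5.399 × 1.0056828 / 1.012376 = 5.363305 (THB/HKD).
Invert for HKD per THB: 1 / 5.363305 = 0.18645.

0.18645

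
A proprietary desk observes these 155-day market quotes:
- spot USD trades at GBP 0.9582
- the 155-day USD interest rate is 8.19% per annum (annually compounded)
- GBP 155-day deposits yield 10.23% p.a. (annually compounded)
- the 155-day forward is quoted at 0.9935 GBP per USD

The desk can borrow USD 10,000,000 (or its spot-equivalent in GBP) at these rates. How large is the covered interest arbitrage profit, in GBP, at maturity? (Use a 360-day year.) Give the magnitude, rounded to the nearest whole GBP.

T = 155/360 years.
Keep in USD, deliver into the forward: 10,000,000·1.034473702·0.9935 = GBP 10,277,496.23.
Swap to GBP now, deposit: 10,000,000·0.9582·1.04282736 = GBP 9,992,371.76.
The quoted forward overvalues USD, so borrow GBP, buy USD at spot, deposit the USD at 8.19%, and sell the proceeds forward at 0.9935.
Arbitrage profit = |10,277,496.23 − 9,992,371.76| = GBP 285,124.

GBP 285,124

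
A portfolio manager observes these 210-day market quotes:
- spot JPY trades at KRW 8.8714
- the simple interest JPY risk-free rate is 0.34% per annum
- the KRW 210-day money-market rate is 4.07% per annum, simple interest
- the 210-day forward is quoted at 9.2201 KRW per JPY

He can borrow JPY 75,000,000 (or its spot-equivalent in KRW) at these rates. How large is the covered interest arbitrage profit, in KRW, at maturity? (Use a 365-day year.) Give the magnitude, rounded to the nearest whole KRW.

KRW 11,924,958

T = 210/365 years.
Invest the JPY and cover forward: 75,000,000 × 1.00195616438 × 9.2201 = KRW 692,860,202.34.
Convert at spot and invest in KRW: 75,000,000 × 8.8714 × 1.02341643836 = KRW 680,935,244.35.
The quoted forward overvalues JPY, so borrow KRW, buy JPY at spot, deposit the JPY at 0.34%, and sell the proceeds forward at 9.2201.
Arbitrage profit = |692,860,202.34 − 680,935,244.35| = KRW 11,924,958.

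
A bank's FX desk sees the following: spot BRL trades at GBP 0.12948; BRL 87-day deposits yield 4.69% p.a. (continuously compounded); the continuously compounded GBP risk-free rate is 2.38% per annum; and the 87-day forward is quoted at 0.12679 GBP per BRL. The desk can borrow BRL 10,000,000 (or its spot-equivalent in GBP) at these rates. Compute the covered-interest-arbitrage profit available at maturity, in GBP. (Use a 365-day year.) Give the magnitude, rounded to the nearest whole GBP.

T = 87/365 years.
Keep in BRL, deliver into the forward: 10,000,000·1.011241622·0.12679 = GBP 1,282,153.25.
Swap to GBP now, deposit: 10,000,000·0.12948·1.005688998 = GBP 1,302,166.11.
The quoted forward undervalues BRL, so borrow BRL, convert to GBP at spot, deposit the GBP at 2.38%, and buy BRL forward at 0.12679 to cover the loan.
Arbitrage profit = |1,282,153.25 − 1,302,166.11| = GBP 20,013.

GBP 20,013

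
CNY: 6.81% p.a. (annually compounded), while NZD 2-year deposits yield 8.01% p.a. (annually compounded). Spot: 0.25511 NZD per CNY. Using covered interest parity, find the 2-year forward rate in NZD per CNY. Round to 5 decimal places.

T = 2 years.
Growth of 1 NZD over T: (1 + 0.0801)^2 = 1.166616.
CNY growth factor: (1 + 0.0681)^2 = 1.1408376.
Forward (NZD per CNY) = 0.25511 × 1.166616 / 1.1408376 = 0.2608745.

0.26087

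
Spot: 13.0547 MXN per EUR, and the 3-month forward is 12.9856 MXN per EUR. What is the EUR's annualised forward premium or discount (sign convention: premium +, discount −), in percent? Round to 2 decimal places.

T = 3/12 years.
EUR trades forward at -0.52931% vs spot over the period.
Annualise by dividing by T: -0.0052931 / (3/12) = -0.021172 → -2.12%.

-2.12%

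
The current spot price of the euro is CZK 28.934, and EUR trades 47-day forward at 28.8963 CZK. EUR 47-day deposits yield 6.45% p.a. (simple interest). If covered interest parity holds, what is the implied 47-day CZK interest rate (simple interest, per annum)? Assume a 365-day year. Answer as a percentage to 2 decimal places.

5.43%

T = 47/365 years.
CIP gives F = S · g_CZK/g_EUR, so g_CZK/g_EUR = 28.8963/28.934 = 0.9986970.
The EUR side grows by 1 + 0.0645×47/365 = 1.0083055.
Hence g_CZK = 1.0069917.
r = (1.0069917 − 1)/(47/365) = 0.054297 → 5.43%.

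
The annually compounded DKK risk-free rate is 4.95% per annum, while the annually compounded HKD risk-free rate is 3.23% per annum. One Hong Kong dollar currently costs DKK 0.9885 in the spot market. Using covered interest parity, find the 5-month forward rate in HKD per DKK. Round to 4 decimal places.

T = 5/12 years.
Growth of 1 DKK over T: (1 + 0.0495)^(5/12) = 1.0203348.
Growth of 1 HKD over T: (1 + 0.0323)^(5/12) = 1.0133337.
Forward (DKK per HKD) = 0.9885 × 1.0203348 / 1.0133337 = 0.9953295.
Quoted the other way: 1/0.9953295 = 1.0047 HKD per DKK.

1.0047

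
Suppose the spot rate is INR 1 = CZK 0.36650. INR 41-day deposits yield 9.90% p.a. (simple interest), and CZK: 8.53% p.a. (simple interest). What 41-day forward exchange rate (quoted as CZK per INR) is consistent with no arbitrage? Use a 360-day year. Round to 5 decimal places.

T = 41/360 years.
CZK accumulates by 1 + 0.0853×41/360 = 1.0097147.
INR accumulates by 1 + 0.0990×41/360 = 1.011275.
Forward (CZK per INR) = 0.3665 × 1.0097147 / 1.011275 = 0.3659345.

0.36593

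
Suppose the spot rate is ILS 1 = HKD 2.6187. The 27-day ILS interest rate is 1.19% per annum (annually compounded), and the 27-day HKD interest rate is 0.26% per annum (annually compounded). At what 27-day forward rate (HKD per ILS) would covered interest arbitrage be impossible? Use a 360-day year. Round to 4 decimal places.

2.6169

T = 27/360 years.
HKD accumulates by (1 + 0.0026)^(27/360) = 1.0001948.
ILS accumulates by (1 + 0.0119)^(27/360) = 1.0008876.
So F = 2.6187 × 1.0001948 / 1.0008876 = 2.616887 (HKD/ILS).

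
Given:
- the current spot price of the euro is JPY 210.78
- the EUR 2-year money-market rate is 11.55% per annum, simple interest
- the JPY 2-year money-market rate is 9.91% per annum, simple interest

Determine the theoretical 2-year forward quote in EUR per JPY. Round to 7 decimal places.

T = 2 years.
Growth of 1 JPY over T: 1 + 0.0991×2 = 1.198200.
EUR accumulates by 1 + 0.1155×2 = 1.231000.
CIP: F = S · (grow JPY)/(grow EUR) = 210.78 × 1.198200/1.231000 = 205.1638 JPY per EUR.
Invert for EUR per JPY: 1 / 205.1638 = 0.0048742.

0.0048742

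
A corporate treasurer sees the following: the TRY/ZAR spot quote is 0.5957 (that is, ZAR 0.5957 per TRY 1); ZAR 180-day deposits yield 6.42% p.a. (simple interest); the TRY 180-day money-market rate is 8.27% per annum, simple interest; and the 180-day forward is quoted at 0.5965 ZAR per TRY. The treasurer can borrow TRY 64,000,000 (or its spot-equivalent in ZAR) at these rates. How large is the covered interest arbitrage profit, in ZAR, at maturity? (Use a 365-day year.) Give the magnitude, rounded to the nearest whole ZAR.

T = 180/365 years.
Keep in TRY, deliver into the forward: 64,000,000·1.0407835616·0.5965 = ZAR 39,732,953.25.
Swap to ZAR now, deposit: 64,000,000·0.5957·1.031660274 = ZAR 39,331,841.61.
The quoted forward overvalues TRY, so borrow ZAR, buy TRY at spot, deposit the TRY at 8.27%, and sell the proceeds forward at 0.5965.
The gap between the two covered legs is ZAR 401,112.

ZAR 401,112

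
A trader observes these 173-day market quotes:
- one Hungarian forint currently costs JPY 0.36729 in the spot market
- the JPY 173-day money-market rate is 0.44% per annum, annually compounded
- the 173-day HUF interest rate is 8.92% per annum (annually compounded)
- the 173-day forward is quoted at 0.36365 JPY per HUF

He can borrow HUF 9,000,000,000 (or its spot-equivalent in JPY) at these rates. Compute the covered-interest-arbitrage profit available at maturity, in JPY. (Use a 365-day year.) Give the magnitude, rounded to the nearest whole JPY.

JPY 95,618,094

T = 173/365 years.
Route A — deposit HUF, sell forward: 9,000,000,000 × 1.041329091111 × 0.36365 = JPY 3,408,113,915.84.
Route B — convert at spot, deposit JPY: 9,000,000,000 × 0.36729 × 1.002083071396 = JPY 3,312,495,821.64.
The quoted forward overvalues HUF, so borrow JPY, buy HUF at spot, deposit the HUF at 8.92%, and sell the proceeds forward at 0.36365.
Arbitrage profit = |3,408,113,915.84 − 3,312,495,821.64| = JPY 95,618,094.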